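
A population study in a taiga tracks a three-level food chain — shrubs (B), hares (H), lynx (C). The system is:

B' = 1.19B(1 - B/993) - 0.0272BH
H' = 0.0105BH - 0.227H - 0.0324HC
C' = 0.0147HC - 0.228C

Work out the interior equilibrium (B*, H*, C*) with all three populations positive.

B* ≈ 641, H* ≈ 15.5, C* ≈ 201

From dC/dt = 0: 0.0147H* = 0.228, so H* = 15.5.
From dB/dt = 0: 1.19(1 - B*/993) = 0.0272·15.5, giving B* = 993·(1 - 0.355) = 641.
From dH/dt = 0: 0.0105·641 - 0.227 = 0.0324C*, so C* = 6.5/0.0324 = 201.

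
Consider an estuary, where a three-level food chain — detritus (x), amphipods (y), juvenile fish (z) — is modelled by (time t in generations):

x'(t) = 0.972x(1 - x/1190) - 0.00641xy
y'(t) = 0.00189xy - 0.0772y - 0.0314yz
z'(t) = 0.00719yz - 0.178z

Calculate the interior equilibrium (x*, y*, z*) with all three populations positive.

x* ≈ 996, y* ≈ 24.8, z* ≈ 57.5

From dz/dt = 0: 0.00719y* = 0.178, so y* = 24.8.
From dx/dt = 0: 0.972(1 - x*/1190) = 0.00641·24.8, giving x* = 1190·(1 - 0.163) = 996.
From dy/dt = 0: 0.00189·996 - 0.0772 = 0.0314z*, so z* = 1.8/0.0314 = 57.5.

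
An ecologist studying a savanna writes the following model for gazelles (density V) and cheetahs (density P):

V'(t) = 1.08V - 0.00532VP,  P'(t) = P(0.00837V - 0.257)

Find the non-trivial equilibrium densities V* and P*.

V* ≈ 30.7, P* ≈ 203

Set dP/dt = 0 with P > 0: 0.00837V - 0.257 = 0, so V* = 0.257/0.00837 = 30.7.
Set dV/dt = 0 with V > 0: 1.08 - 0.00532P = 0, so P* = 1.08/0.00532 = 203.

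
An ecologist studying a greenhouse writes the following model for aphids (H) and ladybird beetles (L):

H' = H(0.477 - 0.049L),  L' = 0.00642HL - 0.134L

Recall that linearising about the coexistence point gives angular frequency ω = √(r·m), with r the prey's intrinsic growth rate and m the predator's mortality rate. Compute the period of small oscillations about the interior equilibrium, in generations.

T ≈ 24.9 generations

Here r = 0.477 and m = 0.134, so r·m = 0.0639.
ω = √0.0639 = 0.253 per generation, hence T = 2π/ω ≈ 24.9 generations.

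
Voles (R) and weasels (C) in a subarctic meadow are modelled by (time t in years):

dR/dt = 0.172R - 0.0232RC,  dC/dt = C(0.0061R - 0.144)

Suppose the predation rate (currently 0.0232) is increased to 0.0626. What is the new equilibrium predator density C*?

C* ≈ 2.75

At the interior fixed point, setting dR/dt = 0 with R > 0 fixes C* = (prey growth rate)/(RC coefficient) — independent of the other coefficients.
With the change, C* = 0.172/0.0626 = 2.75; it falls from 7.41.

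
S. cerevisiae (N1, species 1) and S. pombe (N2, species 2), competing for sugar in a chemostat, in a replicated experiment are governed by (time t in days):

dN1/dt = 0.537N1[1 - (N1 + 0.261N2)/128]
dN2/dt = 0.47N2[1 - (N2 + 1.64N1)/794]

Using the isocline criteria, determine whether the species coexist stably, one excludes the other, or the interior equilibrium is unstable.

species 2 excludes species 1

Compare the nullcline intercepts: K1/α12 = 128/0.261 = 490 < K2 = 794; K2/α21 = 794/1.64 = 484 > K1 = 128.
Since the inequalities point opposite ways, species 2 can invade but species 1 cannot.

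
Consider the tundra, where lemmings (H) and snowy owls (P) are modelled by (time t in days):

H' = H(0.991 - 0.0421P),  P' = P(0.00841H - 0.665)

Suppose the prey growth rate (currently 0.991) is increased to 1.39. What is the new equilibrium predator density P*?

P* ≈ 33

At the interior fixed point, setting dH/dt = 0 with H > 0 fixes P* = (prey growth rate)/(HP coefficient) — independent of the other coefficients.
With the change, P* = 1.39/0.0421 = 33; it rises from 23.5.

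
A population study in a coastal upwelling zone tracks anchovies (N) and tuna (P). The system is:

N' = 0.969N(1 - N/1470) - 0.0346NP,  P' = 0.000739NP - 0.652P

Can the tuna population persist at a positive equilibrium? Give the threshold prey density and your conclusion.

The predator equation gives dP/dt > 0 only when N > 0.652/0.000739 = 882.
Without the predator, N → K = 1470. Since 1470 > 882, the predator can invade and persist.

Threshold N = 882; K > 882, so yes, the predator persists.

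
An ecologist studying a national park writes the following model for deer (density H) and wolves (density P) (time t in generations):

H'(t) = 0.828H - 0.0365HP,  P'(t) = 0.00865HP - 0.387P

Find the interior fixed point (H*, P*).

H* ≈ 44.7, P* ≈ 22.7

Set dP/dt = 0 with P > 0: 0.00865H - 0.387 = 0, so H* = 0.387/0.00865 = 44.7.
Set dH/dt = 0 with H > 0: 0.828 - 0.0365P = 0, so P* = 0.828/0.0365 = 22.7.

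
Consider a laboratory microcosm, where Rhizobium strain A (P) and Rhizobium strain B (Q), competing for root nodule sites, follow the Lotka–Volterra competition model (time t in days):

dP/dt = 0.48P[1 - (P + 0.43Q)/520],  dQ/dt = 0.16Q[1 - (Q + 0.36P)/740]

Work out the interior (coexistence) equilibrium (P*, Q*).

P* ≈ 239, Q* ≈ 654

Setting both brackets to zero gives the nullclines P + 0.43Q = 520 and 0.36P + Q = 740.
Substituting Q = 740 - 0.36P into the first: P(1 - 0.43·0.36) = 520 - 0.43·740.
So P* = 202/0.845 = 239, and then Q* = 740 - 0.36·239 = 654.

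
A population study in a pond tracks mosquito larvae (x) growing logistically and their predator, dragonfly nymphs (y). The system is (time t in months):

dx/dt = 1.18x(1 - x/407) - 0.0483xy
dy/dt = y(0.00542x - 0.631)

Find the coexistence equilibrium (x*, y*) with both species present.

From dy/dt = 0 with y > 0: 0.00542x* = 0.631, so x* = 116.
Substitute into dx/dt = 0: 1.18(1 - 116/407) = 0.0483y*.
The bracket is 0.714, giving y* = 0.842/0.0483 = 17.4.

x* ≈ 116, y* ≈ 17.4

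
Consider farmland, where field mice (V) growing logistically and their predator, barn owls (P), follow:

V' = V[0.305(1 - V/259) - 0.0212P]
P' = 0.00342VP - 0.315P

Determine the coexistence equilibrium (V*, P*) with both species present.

V* ≈ 92.1, P* ≈ 9.27

From dP/dt = 0 with P > 0: 0.00342V* = 0.315, so V* = 92.1.
Substitute into dV/dt = 0: 0.305(1 - 92.1/259) = 0.0212P*.
The bracket is 0.644, giving P* = 0.197/0.0212 = 9.27.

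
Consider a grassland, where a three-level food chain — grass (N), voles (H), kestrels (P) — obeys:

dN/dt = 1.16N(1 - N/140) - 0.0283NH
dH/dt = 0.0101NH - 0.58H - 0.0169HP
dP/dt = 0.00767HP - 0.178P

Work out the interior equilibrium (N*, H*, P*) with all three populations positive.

From dP/dt = 0: 0.00767H* = 0.178, so H* = 23.2.
From dN/dt = 0: 1.16(1 - N*/140) = 0.0283·23.2, giving N* = 140·(1 - 0.566) = 60.7.
From dH/dt = 0: 0.0101·60.7 - 0.58 = 0.0169P*, so P* = 0.0334/0.0169 = 1.98.

N* ≈ 60.7, H* ≈ 23.2, P* ≈ 1.98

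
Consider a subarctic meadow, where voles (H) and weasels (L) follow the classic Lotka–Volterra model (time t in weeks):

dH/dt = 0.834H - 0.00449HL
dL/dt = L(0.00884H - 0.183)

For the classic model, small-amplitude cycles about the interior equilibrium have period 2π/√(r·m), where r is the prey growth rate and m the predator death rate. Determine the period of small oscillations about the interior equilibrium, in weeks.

T ≈ 16.1 weeks

Here r = 0.834 and m = 0.183, so r·m = 0.153.
ω = √0.153 = 0.391 per week, hence T = 2π/ω ≈ 16.1 weeks.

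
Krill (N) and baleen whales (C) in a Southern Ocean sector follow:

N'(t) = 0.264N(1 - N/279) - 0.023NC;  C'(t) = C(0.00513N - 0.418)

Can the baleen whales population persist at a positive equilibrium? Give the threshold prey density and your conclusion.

Threshold N = 81.5; K > 81.5, so yes, the predator persists.

The predator equation gives dC/dt > 0 only when N > 0.418/0.00513 = 81.5.
Without the predator, N → K = 279. Since 279 > 81.5, the predator can invade and persist.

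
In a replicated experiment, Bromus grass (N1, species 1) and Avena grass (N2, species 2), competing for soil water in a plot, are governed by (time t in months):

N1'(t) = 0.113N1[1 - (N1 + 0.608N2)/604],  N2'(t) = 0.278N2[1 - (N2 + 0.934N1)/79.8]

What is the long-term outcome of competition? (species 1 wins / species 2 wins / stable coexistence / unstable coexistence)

species 1 excludes species 2

Compare the nullcline intercepts: K1/α12 = 604/0.608 = 993 > K2 = 79.8; K2/α21 = 79.8/0.934 = 85.4 < K1 = 604.
Since the inequalities point opposite ways, species 1 can invade but species 2 cannot.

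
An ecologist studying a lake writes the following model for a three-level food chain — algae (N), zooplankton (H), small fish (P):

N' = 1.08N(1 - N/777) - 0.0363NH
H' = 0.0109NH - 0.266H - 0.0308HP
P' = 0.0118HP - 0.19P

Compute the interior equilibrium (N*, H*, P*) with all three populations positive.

N* ≈ 356, H* ≈ 16.1, P* ≈ 118

From dP/dt = 0: 0.0118H* = 0.19, so H* = 16.1.
From dN/dt = 0: 1.08(1 - N*/777) = 0.0363·16.1, giving N* = 777·(1 - 0.541) = 356.
From dH/dt = 0: 0.0109·356 - 0.266 = 0.0308P*, so P* = 3.62/0.0308 = 118.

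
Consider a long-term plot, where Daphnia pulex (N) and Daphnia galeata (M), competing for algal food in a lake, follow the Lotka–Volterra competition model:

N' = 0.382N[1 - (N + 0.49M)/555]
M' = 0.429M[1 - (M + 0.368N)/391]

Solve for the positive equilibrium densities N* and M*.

N* ≈ 443, M* ≈ 228

Setting both brackets to zero gives the nullclines N + 0.49M = 555 and 0.368N + M = 391.
Substituting M = 391 - 0.368N into the first: N(1 - 0.49·0.368) = 555 - 0.49·391.
So N* = 363/0.82 = 443, and then M* = 391 - 0.368·443 = 228.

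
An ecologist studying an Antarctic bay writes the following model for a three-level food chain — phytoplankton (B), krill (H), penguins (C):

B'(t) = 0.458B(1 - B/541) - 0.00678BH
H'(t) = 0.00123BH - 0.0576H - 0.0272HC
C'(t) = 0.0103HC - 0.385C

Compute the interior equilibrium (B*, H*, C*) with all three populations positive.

B* ≈ 242, H* ≈ 37.4, C* ≈ 8.81

From dC/dt = 0: 0.0103H* = 0.385, so H* = 37.4.
From dB/dt = 0: 0.458(1 - B*/541) = 0.00678·37.4, giving B* = 541·(1 - 0.553) = 242.
From dH/dt = 0: 0.00123·242 - 0.0576 = 0.0272C*, so C* = 0.24/0.0272 = 8.81.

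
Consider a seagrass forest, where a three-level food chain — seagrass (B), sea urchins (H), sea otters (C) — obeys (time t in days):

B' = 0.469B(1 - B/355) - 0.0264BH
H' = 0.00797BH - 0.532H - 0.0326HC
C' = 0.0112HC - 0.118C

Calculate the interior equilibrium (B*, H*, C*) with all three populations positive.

From dC/dt = 0: 0.0112H* = 0.118, so H* = 10.5.
From dB/dt = 0: 0.469(1 - B*/355) = 0.0264·10.5, giving B* = 355·(1 - 0.593) = 144.
From dH/dt = 0: 0.00797·144 - 0.532 = 0.0326C*, so C* = 0.619/0.0326 = 19.

B* ≈ 144, H* ≈ 10.5, C* ≈ 19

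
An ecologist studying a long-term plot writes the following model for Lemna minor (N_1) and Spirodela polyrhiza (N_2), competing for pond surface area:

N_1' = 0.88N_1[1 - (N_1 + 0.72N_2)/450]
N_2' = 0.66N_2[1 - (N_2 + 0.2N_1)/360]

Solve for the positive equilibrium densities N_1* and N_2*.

Setting both brackets to zero gives the nullclines N_1 + 0.72N_2 = 450 and 0.2N_1 + N_2 = 360.
Substituting N_2 = 360 - 0.2N_1 into the first: N_1(1 - 0.72·0.2) = 450 - 0.72·360.
So N_1* = 191/0.856 = 223, and then N_2* = 360 - 0.2·223 = 315.

N_1* ≈ 223, N_2* ≈ 315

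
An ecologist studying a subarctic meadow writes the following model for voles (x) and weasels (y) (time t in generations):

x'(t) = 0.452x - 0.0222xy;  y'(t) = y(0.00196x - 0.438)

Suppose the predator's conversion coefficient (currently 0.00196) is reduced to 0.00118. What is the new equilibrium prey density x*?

x* ≈ 371

At the interior fixed point, setting dy/dt = 0 with y > 0 fixes x* = (predator death rate)/(xy coefficient) — independent of the other coefficients.
With the change, x* = 0.438/0.00118 = 371; it rises from 223.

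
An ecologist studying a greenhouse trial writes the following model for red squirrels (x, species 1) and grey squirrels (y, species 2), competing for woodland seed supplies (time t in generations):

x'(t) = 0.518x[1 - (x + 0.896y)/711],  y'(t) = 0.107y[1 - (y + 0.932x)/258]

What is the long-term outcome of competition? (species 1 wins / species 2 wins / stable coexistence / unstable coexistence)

species 1 excludes species 2

Compare the nullcline intercepts: K1/α12 = 711/0.896 = 794 > K2 = 258; K2/α21 = 258/0.932 = 277 < K1 = 711.
Since the inequalities point opposite ways, species 1 can invade but species 2 cannot.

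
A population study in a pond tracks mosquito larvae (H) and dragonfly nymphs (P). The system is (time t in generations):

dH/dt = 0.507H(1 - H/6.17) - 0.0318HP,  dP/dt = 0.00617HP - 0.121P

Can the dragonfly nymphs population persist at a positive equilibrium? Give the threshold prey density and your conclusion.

Threshold H = 19.6; K < 19.6, so no, the predator goes extinct.

The predator equation gives dP/dt > 0 only when H > 0.121/0.00617 = 19.6.
Without the predator, H → K = 6.17. Since 6.17 < 19.6, the predator cannot invade.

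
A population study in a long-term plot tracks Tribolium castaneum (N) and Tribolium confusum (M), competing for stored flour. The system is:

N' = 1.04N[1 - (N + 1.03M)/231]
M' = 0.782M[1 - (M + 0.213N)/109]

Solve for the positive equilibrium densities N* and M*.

Setting both brackets to zero gives the nullclines N + 1.03M = 231 and 0.213N + M = 109.
Substituting M = 109 - 0.213N into the first: N(1 - 1.03·0.213) = 231 - 1.03·109.
So N* = 119/0.781 = 152, and then M* = 109 - 0.213·152 = 76.6.

N* ≈ 152, M* ≈ 76.6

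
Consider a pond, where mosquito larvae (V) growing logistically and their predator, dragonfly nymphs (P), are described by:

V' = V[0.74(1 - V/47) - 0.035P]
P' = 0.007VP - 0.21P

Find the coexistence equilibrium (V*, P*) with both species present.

V* ≈ 30, P* ≈ 7.65

From dP/dt = 0 with P > 0: 0.007V* = 0.21, so V* = 30.
Substitute into dV/dt = 0: 0.74(1 - 30/47) = 0.035P*.
The bracket is 0.362, giving P* = 0.268/0.035 = 7.65.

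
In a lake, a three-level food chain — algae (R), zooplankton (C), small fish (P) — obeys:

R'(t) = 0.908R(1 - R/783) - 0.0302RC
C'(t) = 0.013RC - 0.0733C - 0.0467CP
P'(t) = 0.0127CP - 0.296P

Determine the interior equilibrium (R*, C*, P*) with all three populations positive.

R* ≈ 176, C* ≈ 23.3, P* ≈ 47.4

From dP/dt = 0: 0.0127C* = 0.296, so C* = 23.3.
From dR/dt = 0: 0.908(1 - R*/783) = 0.0302·23.3, giving R* = 783·(1 - 0.775) = 176.
From dC/dt = 0: 0.013·176 - 0.0733 = 0.0467P*, so P* = 2.22/0.0467 = 47.4.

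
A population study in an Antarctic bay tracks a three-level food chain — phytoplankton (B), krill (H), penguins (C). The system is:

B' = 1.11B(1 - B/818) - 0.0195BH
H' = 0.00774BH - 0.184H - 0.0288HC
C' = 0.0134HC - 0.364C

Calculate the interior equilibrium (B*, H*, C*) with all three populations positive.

From dC/dt = 0: 0.0134H* = 0.364, so H* = 27.2.
From dB/dt = 0: 1.11(1 - B*/818) = 0.0195·27.2, giving B* = 818·(1 - 0.477) = 428.
From dH/dt = 0: 0.00774·428 - 0.184 = 0.0288C*, so C* = 3.13/0.0288 = 109.

B* ≈ 428, H* ≈ 27.2, C* ≈ 109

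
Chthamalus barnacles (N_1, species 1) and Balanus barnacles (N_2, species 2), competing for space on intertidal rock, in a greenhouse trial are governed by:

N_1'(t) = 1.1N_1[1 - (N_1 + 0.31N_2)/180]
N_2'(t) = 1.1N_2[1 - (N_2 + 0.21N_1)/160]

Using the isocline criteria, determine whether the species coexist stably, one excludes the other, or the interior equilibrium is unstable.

Compare the nullcline intercepts: K1/α12 = 180/0.31 = 581 > K2 = 160; K2/α21 = 160/0.21 = 762 > K1 = 180.
Since both inequalities hold, each species can invade when rare, so the interior equilibrium is stable.

stable coexistence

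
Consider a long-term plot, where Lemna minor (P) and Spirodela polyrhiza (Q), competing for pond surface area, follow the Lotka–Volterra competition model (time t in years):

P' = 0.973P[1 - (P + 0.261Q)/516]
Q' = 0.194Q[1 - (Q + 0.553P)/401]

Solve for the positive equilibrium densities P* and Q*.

Setting both brackets to zero gives the nullclines P + 0.261Q = 516 and 0.553P + Q = 401.
Substituting Q = 401 - 0.553P into the first: P(1 - 0.261·0.553) = 516 - 0.261·401.
So P* = 411/0.856 = 481, and then Q* = 401 - 0.553·481 = 135.

P* ≈ 481, Q* ≈ 135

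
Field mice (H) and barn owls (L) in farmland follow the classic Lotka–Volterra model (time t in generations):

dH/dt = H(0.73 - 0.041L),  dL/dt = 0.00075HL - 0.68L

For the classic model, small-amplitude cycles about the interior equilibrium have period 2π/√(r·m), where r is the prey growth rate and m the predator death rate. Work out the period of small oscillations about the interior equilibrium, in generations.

T ≈ 8.92 generations

Here r = 0.73 and m = 0.68, so r·m = 0.496.
ω = √0.496 = 0.705 per generation, hence T = 2π/ω ≈ 8.92 generations.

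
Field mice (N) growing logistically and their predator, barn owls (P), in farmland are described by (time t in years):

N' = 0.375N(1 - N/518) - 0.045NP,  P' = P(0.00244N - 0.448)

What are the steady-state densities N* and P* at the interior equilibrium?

N* ≈ 184, P* ≈ 5.38

From dP/dt = 0 with P > 0: 0.00244N* = 0.448, so N* = 184.
Substitute into dN/dt = 0: 0.375(1 - 184/518) = 0.045P*.
The bracket is 0.646, giving P* = 0.242/0.045 = 5.38.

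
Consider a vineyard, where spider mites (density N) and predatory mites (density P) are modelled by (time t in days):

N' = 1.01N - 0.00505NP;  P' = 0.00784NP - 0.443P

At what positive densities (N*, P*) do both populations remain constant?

N* ≈ 56.5, P* ≈ 200

Set dP/dt = 0 with P > 0: 0.00784N - 0.443 = 0, so N* = 0.443/0.00784 = 56.5.
Set dN/dt = 0 with N > 0: 1.01 - 0.00505P = 0, so P* = 1.01/0.00505 = 200.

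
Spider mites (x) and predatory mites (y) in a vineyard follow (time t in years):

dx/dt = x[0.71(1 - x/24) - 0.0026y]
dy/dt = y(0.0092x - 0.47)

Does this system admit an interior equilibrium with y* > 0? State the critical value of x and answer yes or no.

The predator equation gives dy/dt > 0 only when x > 0.47/0.0092 = 51.1.
Without the predator, x → K = 24. Since 24 < 51.1, the predator cannot invade.

Threshold x = 51.1; K < 51.1, so no, the predator goes extinct.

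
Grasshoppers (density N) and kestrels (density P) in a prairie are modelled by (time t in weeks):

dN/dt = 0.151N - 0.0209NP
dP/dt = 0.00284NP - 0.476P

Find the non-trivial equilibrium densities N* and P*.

Set dP/dt = 0 with P > 0: 0.00284N - 0.476 = 0, so N* = 0.476/0.00284 = 168.
Set dN/dt = 0 with N > 0: 0.151 - 0.0209P = 0, so P* = 0.151/0.0209 = 7.22.

N* ≈ 168, P* ≈ 7.22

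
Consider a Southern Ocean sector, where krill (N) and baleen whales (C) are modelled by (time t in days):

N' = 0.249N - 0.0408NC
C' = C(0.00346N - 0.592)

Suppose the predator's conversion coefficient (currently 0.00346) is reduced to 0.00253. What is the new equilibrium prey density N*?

At the interior fixed point, setting dC/dt = 0 with C > 0 fixes N* = (predator death rate)/(NC coefficient) — independent of the other coefficients.
With the change, N* = 0.592/0.00253 = 234; it rises from 171.

N* ≈ 234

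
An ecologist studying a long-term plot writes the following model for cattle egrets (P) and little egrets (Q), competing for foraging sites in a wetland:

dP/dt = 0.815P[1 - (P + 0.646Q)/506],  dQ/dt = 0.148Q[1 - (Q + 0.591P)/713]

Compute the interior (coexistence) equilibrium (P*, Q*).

Setting both brackets to zero gives the nullclines P + 0.646Q = 506 and 0.591P + Q = 713.
Substituting Q = 713 - 0.591P into the first: P(1 - 0.646·0.591) = 506 - 0.646·713.
So P* = 45.4/0.618 = 73.4, and then Q* = 713 - 0.591·73.4 = 670.

P* ≈ 73.4, Q* ≈ 670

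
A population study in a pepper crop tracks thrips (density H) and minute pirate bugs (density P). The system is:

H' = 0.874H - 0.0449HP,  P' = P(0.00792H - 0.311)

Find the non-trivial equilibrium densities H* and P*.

Set dP/dt = 0 with P > 0: 0.00792H - 0.311 = 0, so H* = 0.311/0.00792 = 39.3.
Set dH/dt = 0 with H > 0: 0.874 - 0.0449P = 0, so P* = 0.874/0.0449 = 19.5.

H* ≈ 39.3, P* ≈ 19.5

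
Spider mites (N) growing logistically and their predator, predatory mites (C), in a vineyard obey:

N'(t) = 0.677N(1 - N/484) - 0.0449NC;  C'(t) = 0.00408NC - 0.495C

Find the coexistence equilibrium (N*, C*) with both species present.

N* ≈ 121, C* ≈ 11.3

From dC/dt = 0 with C > 0: 0.00408N* = 0.495, so N* = 121.
Substitute into dN/dt = 0: 0.677(1 - 121/484) = 0.0449C*.
The bracket is 0.749, giving C* = 0.507/0.0449 = 11.3.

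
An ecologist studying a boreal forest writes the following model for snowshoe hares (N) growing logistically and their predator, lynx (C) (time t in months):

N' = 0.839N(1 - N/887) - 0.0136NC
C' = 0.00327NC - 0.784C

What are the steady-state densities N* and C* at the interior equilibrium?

N* ≈ 240, C* ≈ 45

From dC/dt = 0 with C > 0: 0.00327N* = 0.784, so N* = 240.
Substitute into dN/dt = 0: 0.839(1 - 240/887) = 0.0136C*.
The bracket is 0.73, giving C* = 0.612/0.0136 = 45.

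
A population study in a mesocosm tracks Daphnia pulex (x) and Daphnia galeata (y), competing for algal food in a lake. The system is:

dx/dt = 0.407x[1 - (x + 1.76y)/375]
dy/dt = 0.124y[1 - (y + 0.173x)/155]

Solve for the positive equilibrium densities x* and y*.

Setting both brackets to zero gives the nullclines x + 1.76y = 375 and 0.173x + y = 155.
Substituting y = 155 - 0.173x into the first: x(1 - 1.76·0.173) = 375 - 1.76·155.
So x* = 102/0.696 = 147, and then y* = 155 - 0.173·147 = 130.

x* ≈ 147, y* ≈ 130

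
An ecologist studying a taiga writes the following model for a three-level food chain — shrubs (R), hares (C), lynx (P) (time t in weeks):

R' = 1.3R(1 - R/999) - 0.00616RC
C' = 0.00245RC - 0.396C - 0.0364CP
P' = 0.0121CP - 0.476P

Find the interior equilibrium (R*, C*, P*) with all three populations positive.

R* ≈ 813, C* ≈ 39.3, P* ≈ 43.8

From dP/dt = 0: 0.0121C* = 0.476, so C* = 39.3.
From dR/dt = 0: 1.3(1 - R*/999) = 0.00616·39.3, giving R* = 999·(1 - 0.186) = 813.
From dC/dt = 0: 0.00245·813 - 0.396 = 0.0364P*, so P* = 1.6/0.0364 = 43.8.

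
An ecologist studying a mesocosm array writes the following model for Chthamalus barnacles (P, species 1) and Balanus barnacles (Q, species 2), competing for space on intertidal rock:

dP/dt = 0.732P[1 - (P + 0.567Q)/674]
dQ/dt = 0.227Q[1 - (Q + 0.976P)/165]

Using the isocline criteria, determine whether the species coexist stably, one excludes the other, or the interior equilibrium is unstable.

Compare the nullcline intercepts: K1/α12 = 674/0.567 = 1190 > K2 = 165; K2/α21 = 165/0.976 = 169 < K1 = 674.
Since the inequalities point opposite ways, species 1 can invade but species 2 cannot.

species 1 excludes species 2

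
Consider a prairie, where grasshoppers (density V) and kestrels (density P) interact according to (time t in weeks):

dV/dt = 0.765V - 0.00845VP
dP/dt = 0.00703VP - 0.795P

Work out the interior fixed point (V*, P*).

Set dP/dt = 0 with P > 0: 0.00703V - 0.795 = 0, so V* = 0.795/0.00703 = 113.
Set dV/dt = 0 with V > 0: 0.765 - 0.00845P = 0, so P* = 0.765/0.00845 = 90.5.

V* ≈ 113, P* ≈ 90.5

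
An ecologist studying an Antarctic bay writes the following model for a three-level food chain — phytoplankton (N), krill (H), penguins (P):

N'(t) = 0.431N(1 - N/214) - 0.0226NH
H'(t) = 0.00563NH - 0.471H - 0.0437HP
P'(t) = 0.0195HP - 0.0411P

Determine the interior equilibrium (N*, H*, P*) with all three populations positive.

From dP/dt = 0: 0.0195H* = 0.0411, so H* = 2.11.
From dN/dt = 0: 0.431(1 - N*/214) = 0.0226·2.11, giving N* = 214·(1 - 0.111) = 190.
From dH/dt = 0: 0.00563·190 - 0.471 = 0.0437P*, so P* = 0.601/0.0437 = 13.7.

N* ≈ 190, H* ≈ 2.11, P* ≈ 13.7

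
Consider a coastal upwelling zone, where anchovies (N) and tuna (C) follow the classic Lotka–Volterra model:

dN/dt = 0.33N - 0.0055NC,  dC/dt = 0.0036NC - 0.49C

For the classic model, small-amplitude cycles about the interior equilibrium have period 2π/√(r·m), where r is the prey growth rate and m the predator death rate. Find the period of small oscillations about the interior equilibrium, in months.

T ≈ 15.6 months

Here r = 0.33 and m = 0.49, so r·m = 0.162.
ω = √0.162 = 0.402 per month, hence T = 2π/ω ≈ 15.6 months.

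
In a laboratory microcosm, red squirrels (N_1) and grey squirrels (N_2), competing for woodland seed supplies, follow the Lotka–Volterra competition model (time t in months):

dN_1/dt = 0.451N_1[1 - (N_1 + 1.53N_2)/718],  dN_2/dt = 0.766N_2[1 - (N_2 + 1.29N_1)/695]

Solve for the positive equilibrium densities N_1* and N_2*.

Setting both brackets to zero gives the nullclines N_1 + 1.53N_2 = 718 and 1.29N_1 + N_2 = 695.
Substituting N_2 = 695 - 1.29N_1 into the first: N_1(1 - 1.53·1.29) = 718 - 1.53·695.
So N_1* = -345/-0.974 = 355, and then N_2* = 695 - 1.29·355 = 237.

N_1* ≈ 355, N_2* ≈ 237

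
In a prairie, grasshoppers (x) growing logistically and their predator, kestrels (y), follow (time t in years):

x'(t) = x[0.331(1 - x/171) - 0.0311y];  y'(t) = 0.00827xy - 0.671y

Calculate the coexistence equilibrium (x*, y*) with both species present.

x* ≈ 81.1, y* ≈ 5.59

From dy/dt = 0 with y > 0: 0.00827x* = 0.671, so x* = 81.1.
Substitute into dx/dt = 0: 0.331(1 - 81.1/171) = 0.0311y*.
The bracket is 0.526, giving y* = 0.174/0.0311 = 5.59.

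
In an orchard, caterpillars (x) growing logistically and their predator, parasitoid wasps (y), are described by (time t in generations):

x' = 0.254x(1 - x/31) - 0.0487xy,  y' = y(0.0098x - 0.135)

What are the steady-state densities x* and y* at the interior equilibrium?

x* ≈ 13.8, y* ≈ 2.9

From dy/dt = 0 with y > 0: 0.0098x* = 0.135, so x* = 13.8.
Substitute into dx/dt = 0: 0.254(1 - 13.8/31) = 0.0487y*.
The bracket is 0.556, giving y* = 0.141/0.0487 = 2.9.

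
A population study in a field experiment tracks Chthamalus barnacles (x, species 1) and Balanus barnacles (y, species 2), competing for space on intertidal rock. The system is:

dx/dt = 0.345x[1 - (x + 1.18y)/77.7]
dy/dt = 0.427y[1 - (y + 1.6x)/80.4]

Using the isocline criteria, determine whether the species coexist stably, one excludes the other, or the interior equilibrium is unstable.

unstable coexistence (outcome depends on initial conditions)

Compare the nullcline intercepts: K1/α12 = 77.7/1.18 = 65.8 < K2 = 80.4; K2/α21 = 80.4/1.6 = 50.2 < K1 = 77.7.
Since both are reversed, neither can invade when rare; the interior point is a saddle.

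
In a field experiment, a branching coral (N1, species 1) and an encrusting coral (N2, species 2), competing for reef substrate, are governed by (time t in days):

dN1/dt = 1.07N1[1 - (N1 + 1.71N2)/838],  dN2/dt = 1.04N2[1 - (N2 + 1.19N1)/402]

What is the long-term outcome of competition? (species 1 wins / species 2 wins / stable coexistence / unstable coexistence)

Compare the nullcline intercepts: K1/α12 = 838/1.71 = 490 > K2 = 402; K2/α21 = 402/1.19 = 338 < K1 = 838.
Since the inequalities point opposite ways, species 1 can invade but species 2 cannot.

species 1 excludes species 2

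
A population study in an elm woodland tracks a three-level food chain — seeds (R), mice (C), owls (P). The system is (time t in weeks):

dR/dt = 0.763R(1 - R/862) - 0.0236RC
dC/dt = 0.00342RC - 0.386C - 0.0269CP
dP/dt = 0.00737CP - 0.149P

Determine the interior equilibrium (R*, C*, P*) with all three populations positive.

R* ≈ 323, C* ≈ 20.2, P* ≈ 26.7

From dP/dt = 0: 0.00737C* = 0.149, so C* = 20.2.
From dR/dt = 0: 0.763(1 - R*/862) = 0.0236·20.2, giving R* = 862·(1 - 0.625) = 323.
From dC/dt = 0: 0.00342·323 - 0.386 = 0.0269P*, so P* = 0.719/0.0269 = 26.7.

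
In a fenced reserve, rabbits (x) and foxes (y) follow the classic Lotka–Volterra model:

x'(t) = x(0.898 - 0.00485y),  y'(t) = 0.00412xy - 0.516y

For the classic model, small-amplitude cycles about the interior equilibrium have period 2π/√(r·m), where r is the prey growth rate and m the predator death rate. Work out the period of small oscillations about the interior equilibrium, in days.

T ≈ 9.23 days

Here r = 0.898 and m = 0.516, so r·m = 0.463.
ω = √0.463 = 0.681 per day, hence T = 2π/ω ≈ 9.23 days.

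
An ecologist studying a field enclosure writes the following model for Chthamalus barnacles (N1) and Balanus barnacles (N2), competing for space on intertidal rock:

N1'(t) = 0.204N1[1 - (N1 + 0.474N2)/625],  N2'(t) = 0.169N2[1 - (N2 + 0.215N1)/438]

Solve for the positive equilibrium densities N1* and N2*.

Setting both brackets to zero gives the nullclines N1 + 0.474N2 = 625 and 0.215N1 + N2 = 438.
Substituting N2 = 438 - 0.215N1 into the first: N1(1 - 0.474·0.215) = 625 - 0.474·438.
So N1* = 417/0.898 = 465, and then N2* = 438 - 0.215·465 = 338.

N1* ≈ 465, N2* ≈ 338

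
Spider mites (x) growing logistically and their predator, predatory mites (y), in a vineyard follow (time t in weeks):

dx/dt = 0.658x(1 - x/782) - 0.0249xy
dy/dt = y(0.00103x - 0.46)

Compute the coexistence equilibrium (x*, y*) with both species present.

From dy/dt = 0 with y > 0: 0.00103x* = 0.46, so x* = 447.
Substitute into dx/dt = 0: 0.658(1 - 447/782) = 0.0249y*.
The bracket is 0.429, giving y* = 0.282/0.0249 = 11.3.

x* ≈ 447, y* ≈ 11.3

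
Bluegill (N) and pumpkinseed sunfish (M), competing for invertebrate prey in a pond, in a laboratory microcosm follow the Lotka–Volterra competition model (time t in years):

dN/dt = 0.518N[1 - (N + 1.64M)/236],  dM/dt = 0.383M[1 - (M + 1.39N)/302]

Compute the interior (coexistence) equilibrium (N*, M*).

N* ≈ 203, M* ≈ 20.4

Setting both brackets to zero gives the nullclines N + 1.64M = 236 and 1.39N + M = 302.
Substituting M = 302 - 1.39N into the first: N(1 - 1.64·1.39) = 236 - 1.64·302.
So N* = -259/-1.28 = 203, and then M* = 302 - 1.39·203 = 20.4.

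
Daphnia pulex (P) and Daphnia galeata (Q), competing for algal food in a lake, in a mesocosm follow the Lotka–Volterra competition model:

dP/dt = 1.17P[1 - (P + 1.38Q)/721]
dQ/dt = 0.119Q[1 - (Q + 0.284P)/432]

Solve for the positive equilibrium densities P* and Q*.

P* ≈ 205, Q* ≈ 374

Setting both brackets to zero gives the nullclines P + 1.38Q = 721 and 0.284P + Q = 432.
Substituting Q = 432 - 0.284P into the first: P(1 - 1.38·0.284) = 721 - 1.38·432.
So P* = 125/0.608 = 205, and then Q* = 432 - 0.284·205 = 374.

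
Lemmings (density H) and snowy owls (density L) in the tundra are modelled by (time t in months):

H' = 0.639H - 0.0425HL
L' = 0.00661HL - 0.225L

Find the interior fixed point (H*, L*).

H* ≈ 34, L* ≈ 15

Set dL/dt = 0 with L > 0: 0.00661H - 0.225 = 0, so H* = 0.225/0.00661 = 34.
Set dH/dt = 0 with H > 0: 0.639 - 0.0425L = 0, so L* = 0.639/0.0425 = 15.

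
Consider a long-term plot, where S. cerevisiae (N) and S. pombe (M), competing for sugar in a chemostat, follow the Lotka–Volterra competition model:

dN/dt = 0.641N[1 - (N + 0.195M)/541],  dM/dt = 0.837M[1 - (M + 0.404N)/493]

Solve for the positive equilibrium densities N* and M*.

Setting both brackets to zero gives the nullclines N + 0.195M = 541 and 0.404N + M = 493.
Substituting M = 493 - 0.404N into the first: N(1 - 0.195·0.404) = 541 - 0.195·493.
So N* = 445/0.921 = 483, and then M* = 493 - 0.404·483 = 298.

N* ≈ 483, M* ≈ 298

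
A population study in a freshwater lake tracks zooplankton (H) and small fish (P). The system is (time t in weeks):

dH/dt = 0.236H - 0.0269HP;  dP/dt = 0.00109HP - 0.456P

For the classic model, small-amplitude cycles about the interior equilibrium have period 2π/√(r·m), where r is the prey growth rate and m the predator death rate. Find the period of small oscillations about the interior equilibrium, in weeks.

Here r = 0.236 and m = 0.456, so r·m = 0.108.
ω = √0.108 = 0.328 per week, hence T = 2π/ω ≈ 19.2 weeks.

T ≈ 19.2 weeks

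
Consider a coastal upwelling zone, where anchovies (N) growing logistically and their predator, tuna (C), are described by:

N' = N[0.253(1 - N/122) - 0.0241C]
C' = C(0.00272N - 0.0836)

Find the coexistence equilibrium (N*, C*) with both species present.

From dC/dt = 0 with C > 0: 0.00272N* = 0.0836, so N* = 30.7.
Substitute into dN/dt = 0: 0.253(1 - 30.7/122) = 0.0241C*.
The bracket is 0.748, giving C* = 0.189/0.0241 = 7.85.

N* ≈ 30.7, C* ≈ 7.85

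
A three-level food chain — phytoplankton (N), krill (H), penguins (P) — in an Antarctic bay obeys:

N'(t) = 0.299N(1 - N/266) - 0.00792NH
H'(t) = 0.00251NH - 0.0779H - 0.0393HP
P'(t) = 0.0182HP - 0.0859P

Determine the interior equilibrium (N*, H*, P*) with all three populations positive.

N* ≈ 233, H* ≈ 4.72, P* ≈ 12.9

From dP/dt = 0: 0.0182H* = 0.0859, so H* = 4.72.
From dN/dt = 0: 0.299(1 - N*/266) = 0.00792·4.72, giving N* = 266·(1 - 0.125) = 233.
From dH/dt = 0: 0.00251·233 - 0.0779 = 0.0393P*, so P* = 0.506/0.0393 = 12.9.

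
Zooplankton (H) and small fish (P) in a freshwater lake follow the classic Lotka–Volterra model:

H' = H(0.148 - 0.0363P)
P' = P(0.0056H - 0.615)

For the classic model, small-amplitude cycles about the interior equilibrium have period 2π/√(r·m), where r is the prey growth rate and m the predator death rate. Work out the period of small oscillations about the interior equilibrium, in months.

T ≈ 20.8 months

Here r = 0.148 and m = 0.615, so r·m = 0.091.
ω = √0.091 = 0.302 per month, hence T = 2π/ω ≈ 20.8 months.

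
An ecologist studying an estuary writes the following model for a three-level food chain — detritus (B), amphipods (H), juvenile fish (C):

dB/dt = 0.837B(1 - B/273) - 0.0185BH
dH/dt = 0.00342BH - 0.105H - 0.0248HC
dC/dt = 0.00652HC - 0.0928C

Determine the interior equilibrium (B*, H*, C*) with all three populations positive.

From dC/dt = 0: 0.00652H* = 0.0928, so H* = 14.2.
From dB/dt = 0: 0.837(1 - B*/273) = 0.0185·14.2, giving B* = 273·(1 - 0.315) = 187.
From dH/dt = 0: 0.00342·187 - 0.105 = 0.0248C*, so C* = 0.535/0.0248 = 21.6.

B* ≈ 187, H* ≈ 14.2, C* ≈ 21.6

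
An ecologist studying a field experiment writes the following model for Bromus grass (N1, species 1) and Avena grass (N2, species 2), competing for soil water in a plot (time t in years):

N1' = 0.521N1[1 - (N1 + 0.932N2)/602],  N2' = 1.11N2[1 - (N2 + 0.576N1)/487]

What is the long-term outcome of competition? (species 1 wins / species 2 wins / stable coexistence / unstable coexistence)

stable coexistence

Compare the nullcline intercepts: K1/α12 = 602/0.932 = 646 > K2 = 487; K2/α21 = 487/0.576 = 845 > K1 = 602.
Since both inequalities hold, each species can invade when rare, so the interior equilibrium is stable.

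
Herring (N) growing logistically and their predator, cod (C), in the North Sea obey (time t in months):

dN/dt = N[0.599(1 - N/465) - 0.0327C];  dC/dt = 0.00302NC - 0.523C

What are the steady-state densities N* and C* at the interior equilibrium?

N* ≈ 173, C* ≈ 11.5

From dC/dt = 0 with C > 0: 0.00302N* = 0.523, so N* = 173.
Substitute into dN/dt = 0: 0.599(1 - 173/465) = 0.0327C*.
The bracket is 0.628, giving C* = 0.376/0.0327 = 11.5.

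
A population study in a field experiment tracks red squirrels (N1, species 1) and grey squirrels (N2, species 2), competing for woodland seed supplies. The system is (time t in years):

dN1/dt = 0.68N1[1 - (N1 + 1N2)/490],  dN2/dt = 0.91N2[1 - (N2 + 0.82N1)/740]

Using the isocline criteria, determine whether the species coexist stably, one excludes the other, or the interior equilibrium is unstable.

Compare the nullcline intercepts: K1/α12 = 490/1 = 490 < K2 = 740; K2/α21 = 740/0.82 = 902 > K1 = 490.
Since the inequalities point opposite ways, species 2 can invade but species 1 cannot.

species 2 excludes species 1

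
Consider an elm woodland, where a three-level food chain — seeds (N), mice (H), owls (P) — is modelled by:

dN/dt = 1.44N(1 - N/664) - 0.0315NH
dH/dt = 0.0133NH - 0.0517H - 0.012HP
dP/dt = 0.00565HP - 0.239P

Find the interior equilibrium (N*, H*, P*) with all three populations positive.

From dP/dt = 0: 0.00565H* = 0.239, so H* = 42.3.
From dN/dt = 0: 1.44(1 - N*/664) = 0.0315·42.3, giving N* = 664·(1 - 0.925) = 49.6.
From dH/dt = 0: 0.0133·49.6 - 0.0517 = 0.012P*, so P* = 0.608/0.012 = 50.6.

N* ≈ 49.6, H* ≈ 42.3, P* ≈ 50.6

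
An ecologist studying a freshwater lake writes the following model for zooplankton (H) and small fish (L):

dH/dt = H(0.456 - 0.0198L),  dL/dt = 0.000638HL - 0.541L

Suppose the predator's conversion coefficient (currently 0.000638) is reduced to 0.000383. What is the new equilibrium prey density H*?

At the interior fixed point, setting dL/dt = 0 with L > 0 fixes H* = (predator death rate)/(HL coefficient) — independent of the other coefficients.
With the change, H* = 0.541/0.000383 = 1410; it rises from 848.

H* ≈ 1410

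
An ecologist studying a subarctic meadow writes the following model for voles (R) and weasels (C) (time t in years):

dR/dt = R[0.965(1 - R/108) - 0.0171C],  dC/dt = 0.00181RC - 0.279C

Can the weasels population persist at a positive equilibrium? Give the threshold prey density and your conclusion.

Threshold R = 154; K < 154, so no, the predator goes extinct.

The predator equation gives dC/dt > 0 only when R > 0.279/0.00181 = 154.
Without the predator, R → K = 108. Since 108 < 154, the predator cannot invade.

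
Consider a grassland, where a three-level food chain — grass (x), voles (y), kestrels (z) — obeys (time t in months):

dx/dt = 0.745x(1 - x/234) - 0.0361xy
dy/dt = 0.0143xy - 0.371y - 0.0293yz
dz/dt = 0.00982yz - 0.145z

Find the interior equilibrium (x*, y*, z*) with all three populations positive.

x* ≈ 66.6, y* ≈ 14.8, z* ≈ 19.8

From dz/dt = 0: 0.00982y* = 0.145, so y* = 14.8.
From dx/dt = 0: 0.745(1 - x*/234) = 0.0361·14.8, giving x* = 234·(1 - 0.715) = 66.6.
From dy/dt = 0: 0.0143·66.6 - 0.371 = 0.0293z*, so z* = 0.581/0.0293 = 19.8.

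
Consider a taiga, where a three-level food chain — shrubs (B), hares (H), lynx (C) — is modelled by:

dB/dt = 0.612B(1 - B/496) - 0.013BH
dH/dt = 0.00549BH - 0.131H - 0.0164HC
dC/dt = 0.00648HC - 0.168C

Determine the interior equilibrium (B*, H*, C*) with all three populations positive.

From dC/dt = 0: 0.00648H* = 0.168, so H* = 25.9.
From dB/dt = 0: 0.612(1 - B*/496) = 0.013·25.9, giving B* = 496·(1 - 0.551) = 223.
From dH/dt = 0: 0.00549·223 - 0.131 = 0.0164C*, so C* = 1.09/0.0164 = 66.6.

B* ≈ 223, H* ≈ 25.9, C* ≈ 66.6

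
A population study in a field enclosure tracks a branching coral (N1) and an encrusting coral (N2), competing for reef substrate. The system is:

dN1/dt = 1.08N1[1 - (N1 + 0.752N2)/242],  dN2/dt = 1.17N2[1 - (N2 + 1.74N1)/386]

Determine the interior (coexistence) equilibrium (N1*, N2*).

N1* ≈ 156, N2* ≈ 114

Setting both brackets to zero gives the nullclines N1 + 0.752N2 = 242 and 1.74N1 + N2 = 386.
Substituting N2 = 386 - 1.74N1 into the first: N1(1 - 0.752·1.74) = 242 - 0.752·386.
So N1* = -48.3/-0.308 = 156, and then N2* = 386 - 1.74·156 = 114.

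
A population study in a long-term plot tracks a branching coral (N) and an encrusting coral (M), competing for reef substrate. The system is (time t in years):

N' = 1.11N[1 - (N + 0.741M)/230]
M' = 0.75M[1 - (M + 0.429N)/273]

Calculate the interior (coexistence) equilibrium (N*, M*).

Setting both brackets to zero gives the nullclines N + 0.741M = 230 and 0.429N + M = 273.
Substituting M = 273 - 0.429N into the first: N(1 - 0.741·0.429) = 230 - 0.741·273.
So N* = 27.7/0.682 = 40.6, and then M* = 273 - 0.429·40.6 = 256.

N* ≈ 40.6, M* ≈ 256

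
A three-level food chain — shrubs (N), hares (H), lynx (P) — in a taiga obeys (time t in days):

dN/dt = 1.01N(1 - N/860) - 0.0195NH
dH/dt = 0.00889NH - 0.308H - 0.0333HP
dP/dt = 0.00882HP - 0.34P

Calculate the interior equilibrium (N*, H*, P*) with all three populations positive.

From dP/dt = 0: 0.00882H* = 0.34, so H* = 38.5.
From dN/dt = 0: 1.01(1 - N*/860) = 0.0195·38.5, giving N* = 860·(1 - 0.744) = 220.
From dH/dt = 0: 0.00889·220 - 0.308 = 0.0333P*, so P* = 1.65/0.0333 = 49.5.

N* ≈ 220, H* ≈ 38.5, P* ≈ 49.5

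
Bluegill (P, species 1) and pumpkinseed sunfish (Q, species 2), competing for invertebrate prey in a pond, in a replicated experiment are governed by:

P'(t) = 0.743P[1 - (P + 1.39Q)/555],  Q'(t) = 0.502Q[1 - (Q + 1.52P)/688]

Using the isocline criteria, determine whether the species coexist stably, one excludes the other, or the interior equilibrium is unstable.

Compare the nullcline intercepts: K1/α12 = 555/1.39 = 399 < K2 = 688; K2/α21 = 688/1.52 = 453 < K1 = 555.
Since both are reversed, neither can invade when rare; the interior point is a saddle.

unstable coexistence (outcome depends on initial conditions)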